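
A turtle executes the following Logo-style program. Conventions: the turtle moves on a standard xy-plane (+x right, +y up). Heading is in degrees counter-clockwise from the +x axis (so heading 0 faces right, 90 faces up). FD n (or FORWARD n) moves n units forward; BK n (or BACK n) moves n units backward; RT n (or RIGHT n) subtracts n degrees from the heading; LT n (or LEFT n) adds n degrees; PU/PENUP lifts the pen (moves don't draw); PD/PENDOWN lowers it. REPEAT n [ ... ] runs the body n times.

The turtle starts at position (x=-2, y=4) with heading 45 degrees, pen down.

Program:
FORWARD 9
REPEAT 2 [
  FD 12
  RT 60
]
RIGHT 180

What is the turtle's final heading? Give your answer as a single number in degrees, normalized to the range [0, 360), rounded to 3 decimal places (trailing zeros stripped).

Answer: 105

Derivation:
Executing turtle program step by step:
Start: pos=(-2,4), heading=45, pen down
FD 9: (-2,4) -> (4.364,10.364) [heading=45, draw]
REPEAT 2 [
  -- iteration 1/2 --
  FD 12: (4.364,10.364) -> (12.849,18.849) [heading=45, draw]
  RT 60: heading 45 -> 345
  -- iteration 2/2 --
  FD 12: (12.849,18.849) -> (24.44,15.743) [heading=345, draw]
  RT 60: heading 345 -> 285
]
RT 180: heading 285 -> 105
Final: pos=(24.44,15.743), heading=105, 3 segment(s) drawn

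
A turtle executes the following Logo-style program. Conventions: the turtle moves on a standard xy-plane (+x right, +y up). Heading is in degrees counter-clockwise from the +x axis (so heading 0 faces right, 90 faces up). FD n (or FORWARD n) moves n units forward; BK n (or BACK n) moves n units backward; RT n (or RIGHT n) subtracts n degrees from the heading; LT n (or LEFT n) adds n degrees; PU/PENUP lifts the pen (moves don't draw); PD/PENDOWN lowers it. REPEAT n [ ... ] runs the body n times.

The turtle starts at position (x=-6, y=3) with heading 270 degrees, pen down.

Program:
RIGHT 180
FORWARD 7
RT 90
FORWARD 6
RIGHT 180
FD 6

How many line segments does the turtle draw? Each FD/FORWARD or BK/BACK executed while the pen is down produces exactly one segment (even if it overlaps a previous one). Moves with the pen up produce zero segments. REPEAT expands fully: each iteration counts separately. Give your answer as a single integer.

Executing turtle program step by step:
Start: pos=(-6,3), heading=270, pen down
RT 180: heading 270 -> 90
FD 7: (-6,3) -> (-6,10) [heading=90, draw]
RT 90: heading 90 -> 0
FD 6: (-6,10) -> (0,10) [heading=0, draw]
RT 180: heading 0 -> 180
FD 6: (0,10) -> (-6,10) [heading=180, draw]
Final: pos=(-6,10), heading=180, 3 segment(s) drawn
Segments drawn: 3

Answer: 3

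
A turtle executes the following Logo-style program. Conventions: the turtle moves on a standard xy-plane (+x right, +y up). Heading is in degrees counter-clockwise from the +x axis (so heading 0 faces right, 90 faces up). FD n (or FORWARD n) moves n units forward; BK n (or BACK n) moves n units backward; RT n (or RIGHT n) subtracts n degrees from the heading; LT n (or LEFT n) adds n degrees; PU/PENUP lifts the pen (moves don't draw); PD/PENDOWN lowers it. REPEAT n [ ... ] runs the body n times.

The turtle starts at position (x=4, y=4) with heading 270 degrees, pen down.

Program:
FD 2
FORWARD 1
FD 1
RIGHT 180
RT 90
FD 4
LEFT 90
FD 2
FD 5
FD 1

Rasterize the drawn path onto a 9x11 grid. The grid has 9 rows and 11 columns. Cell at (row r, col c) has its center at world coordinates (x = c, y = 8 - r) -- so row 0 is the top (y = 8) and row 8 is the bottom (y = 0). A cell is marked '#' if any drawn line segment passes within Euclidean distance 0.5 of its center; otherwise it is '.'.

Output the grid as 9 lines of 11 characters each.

Answer: ........#..
........#..
........#..
........#..
....#...#..
....#...#..
....#...#..
....#...#..
....#####..

Derivation:
Segment 0: (4,4) -> (4,2)
Segment 1: (4,2) -> (4,1)
Segment 2: (4,1) -> (4,0)
Segment 3: (4,0) -> (8,0)
Segment 4: (8,0) -> (8,2)
Segment 5: (8,2) -> (8,7)
Segment 6: (8,7) -> (8,8)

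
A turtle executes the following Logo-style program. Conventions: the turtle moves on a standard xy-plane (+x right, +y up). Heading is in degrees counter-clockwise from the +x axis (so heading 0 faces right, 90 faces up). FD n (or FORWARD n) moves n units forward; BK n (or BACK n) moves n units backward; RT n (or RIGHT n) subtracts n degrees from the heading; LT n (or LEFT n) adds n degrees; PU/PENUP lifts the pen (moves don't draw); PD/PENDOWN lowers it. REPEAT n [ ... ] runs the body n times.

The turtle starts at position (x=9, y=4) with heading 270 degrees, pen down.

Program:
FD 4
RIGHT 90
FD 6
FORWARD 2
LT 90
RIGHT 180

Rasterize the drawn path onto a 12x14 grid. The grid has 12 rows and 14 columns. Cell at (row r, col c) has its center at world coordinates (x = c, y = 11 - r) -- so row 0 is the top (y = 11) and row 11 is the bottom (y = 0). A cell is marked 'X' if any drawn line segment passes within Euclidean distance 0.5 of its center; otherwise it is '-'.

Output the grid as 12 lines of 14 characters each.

Segment 0: (9,4) -> (9,0)
Segment 1: (9,0) -> (3,0)
Segment 2: (3,0) -> (1,0)

Answer: --------------
--------------
--------------
--------------
--------------
--------------
--------------
---------X----
---------X----
---------X----
---------X----
-XXXXXXXXX----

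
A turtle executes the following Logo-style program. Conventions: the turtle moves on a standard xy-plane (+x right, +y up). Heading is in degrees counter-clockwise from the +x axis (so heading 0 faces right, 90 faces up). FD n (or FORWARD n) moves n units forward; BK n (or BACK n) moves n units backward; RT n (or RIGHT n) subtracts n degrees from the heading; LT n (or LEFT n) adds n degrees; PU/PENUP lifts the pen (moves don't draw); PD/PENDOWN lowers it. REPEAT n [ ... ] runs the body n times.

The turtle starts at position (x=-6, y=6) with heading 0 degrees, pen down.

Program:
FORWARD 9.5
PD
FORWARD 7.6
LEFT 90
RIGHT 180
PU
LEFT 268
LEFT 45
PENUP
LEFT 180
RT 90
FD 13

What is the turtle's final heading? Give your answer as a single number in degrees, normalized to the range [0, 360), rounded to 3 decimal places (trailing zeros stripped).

Executing turtle program step by step:
Start: pos=(-6,6), heading=0, pen down
FD 9.5: (-6,6) -> (3.5,6) [heading=0, draw]
PD: pen down
FD 7.6: (3.5,6) -> (11.1,6) [heading=0, draw]
LT 90: heading 0 -> 90
RT 180: heading 90 -> 270
PU: pen up
LT 268: heading 270 -> 178
LT 45: heading 178 -> 223
PU: pen up
LT 180: heading 223 -> 43
RT 90: heading 43 -> 313
FD 13: (11.1,6) -> (19.966,-3.508) [heading=313, move]
Final: pos=(19.966,-3.508), heading=313, 2 segment(s) drawn

Answer: 313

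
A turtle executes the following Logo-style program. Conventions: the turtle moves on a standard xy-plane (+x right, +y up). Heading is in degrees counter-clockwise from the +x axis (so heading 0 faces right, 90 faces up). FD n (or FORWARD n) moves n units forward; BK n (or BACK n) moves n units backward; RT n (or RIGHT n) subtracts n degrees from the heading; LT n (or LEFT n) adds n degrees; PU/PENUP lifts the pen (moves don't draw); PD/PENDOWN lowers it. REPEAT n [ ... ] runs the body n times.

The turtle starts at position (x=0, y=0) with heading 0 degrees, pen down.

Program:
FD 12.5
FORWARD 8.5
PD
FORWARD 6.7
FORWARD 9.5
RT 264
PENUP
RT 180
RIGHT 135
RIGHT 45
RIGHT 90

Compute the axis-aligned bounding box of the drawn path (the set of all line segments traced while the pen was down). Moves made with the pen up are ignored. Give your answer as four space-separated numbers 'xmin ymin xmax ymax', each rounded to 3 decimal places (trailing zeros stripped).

Answer: 0 0 37.2 0

Derivation:
Executing turtle program step by step:
Start: pos=(0,0), heading=0, pen down
FD 12.5: (0,0) -> (12.5,0) [heading=0, draw]
FD 8.5: (12.5,0) -> (21,0) [heading=0, draw]
PD: pen down
FD 6.7: (21,0) -> (27.7,0) [heading=0, draw]
FD 9.5: (27.7,0) -> (37.2,0) [heading=0, draw]
RT 264: heading 0 -> 96
PU: pen up
RT 180: heading 96 -> 276
RT 135: heading 276 -> 141
RT 45: heading 141 -> 96
RT 90: heading 96 -> 6
Final: pos=(37.2,0), heading=6, 4 segment(s) drawn

Segment endpoints: x in {0, 12.5, 21, 27.7, 37.2}, y in {0}
xmin=0, ymin=0, xmax=37.2, ymax=0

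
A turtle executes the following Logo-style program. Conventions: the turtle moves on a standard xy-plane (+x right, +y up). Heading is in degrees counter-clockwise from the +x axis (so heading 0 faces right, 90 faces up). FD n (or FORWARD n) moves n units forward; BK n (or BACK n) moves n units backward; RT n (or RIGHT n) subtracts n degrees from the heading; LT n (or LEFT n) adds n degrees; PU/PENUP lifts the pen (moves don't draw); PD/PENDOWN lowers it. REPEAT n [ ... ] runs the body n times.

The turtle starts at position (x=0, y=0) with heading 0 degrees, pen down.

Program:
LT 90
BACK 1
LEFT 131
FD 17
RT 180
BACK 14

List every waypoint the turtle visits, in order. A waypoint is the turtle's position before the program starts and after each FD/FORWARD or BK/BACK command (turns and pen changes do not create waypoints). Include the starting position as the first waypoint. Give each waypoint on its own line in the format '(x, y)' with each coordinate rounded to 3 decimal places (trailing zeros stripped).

Executing turtle program step by step:
Start: pos=(0,0), heading=0, pen down
LT 90: heading 0 -> 90
BK 1: (0,0) -> (0,-1) [heading=90, draw]
LT 131: heading 90 -> 221
FD 17: (0,-1) -> (-12.83,-12.153) [heading=221, draw]
RT 180: heading 221 -> 41
BK 14: (-12.83,-12.153) -> (-23.396,-21.338) [heading=41, draw]
Final: pos=(-23.396,-21.338), heading=41, 3 segment(s) drawn
Waypoints (4 total):
(0, 0)
(0, -1)
(-12.83, -12.153)
(-23.396, -21.338)

Answer: (0, 0)
(0, -1)
(-12.83, -12.153)
(-23.396, -21.338)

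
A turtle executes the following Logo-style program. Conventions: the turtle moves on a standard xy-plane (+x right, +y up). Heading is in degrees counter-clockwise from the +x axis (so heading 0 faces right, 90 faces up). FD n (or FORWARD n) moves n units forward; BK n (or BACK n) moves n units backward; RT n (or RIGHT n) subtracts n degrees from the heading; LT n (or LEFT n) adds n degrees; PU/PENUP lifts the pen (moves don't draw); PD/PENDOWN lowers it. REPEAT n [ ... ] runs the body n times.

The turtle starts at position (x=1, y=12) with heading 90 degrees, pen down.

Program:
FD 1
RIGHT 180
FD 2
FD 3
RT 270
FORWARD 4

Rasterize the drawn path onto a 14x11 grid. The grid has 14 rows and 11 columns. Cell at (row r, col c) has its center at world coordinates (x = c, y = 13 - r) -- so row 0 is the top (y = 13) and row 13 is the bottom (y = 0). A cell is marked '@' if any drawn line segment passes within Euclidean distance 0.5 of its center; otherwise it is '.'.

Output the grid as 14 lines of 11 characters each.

Answer: .@.........
.@.........
.@.........
.@.........
.@.........
.@@@@@.....
...........
...........
...........
...........
...........
...........
...........
...........

Derivation:
Segment 0: (1,12) -> (1,13)
Segment 1: (1,13) -> (1,11)
Segment 2: (1,11) -> (1,8)
Segment 3: (1,8) -> (5,8)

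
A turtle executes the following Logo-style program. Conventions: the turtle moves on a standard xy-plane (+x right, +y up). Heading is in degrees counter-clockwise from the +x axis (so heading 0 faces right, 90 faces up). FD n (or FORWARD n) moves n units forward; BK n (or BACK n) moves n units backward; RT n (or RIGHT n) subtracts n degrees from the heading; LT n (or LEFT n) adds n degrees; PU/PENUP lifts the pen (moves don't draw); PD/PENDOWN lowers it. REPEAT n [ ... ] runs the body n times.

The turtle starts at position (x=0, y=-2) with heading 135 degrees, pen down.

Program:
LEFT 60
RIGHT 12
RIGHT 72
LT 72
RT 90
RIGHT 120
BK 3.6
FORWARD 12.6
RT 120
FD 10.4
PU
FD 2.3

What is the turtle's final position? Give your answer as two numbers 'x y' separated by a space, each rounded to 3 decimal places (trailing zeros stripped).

Executing turtle program step by step:
Start: pos=(0,-2), heading=135, pen down
LT 60: heading 135 -> 195
RT 12: heading 195 -> 183
RT 72: heading 183 -> 111
LT 72: heading 111 -> 183
RT 90: heading 183 -> 93
RT 120: heading 93 -> 333
BK 3.6: (0,-2) -> (-3.208,-0.366) [heading=333, draw]
FD 12.6: (-3.208,-0.366) -> (8.019,-6.086) [heading=333, draw]
RT 120: heading 333 -> 213
FD 10.4: (8.019,-6.086) -> (-0.703,-11.75) [heading=213, draw]
PU: pen up
FD 2.3: (-0.703,-11.75) -> (-2.632,-13.003) [heading=213, move]
Final: pos=(-2.632,-13.003), heading=213, 3 segment(s) drawn

Answer: -2.632 -13.003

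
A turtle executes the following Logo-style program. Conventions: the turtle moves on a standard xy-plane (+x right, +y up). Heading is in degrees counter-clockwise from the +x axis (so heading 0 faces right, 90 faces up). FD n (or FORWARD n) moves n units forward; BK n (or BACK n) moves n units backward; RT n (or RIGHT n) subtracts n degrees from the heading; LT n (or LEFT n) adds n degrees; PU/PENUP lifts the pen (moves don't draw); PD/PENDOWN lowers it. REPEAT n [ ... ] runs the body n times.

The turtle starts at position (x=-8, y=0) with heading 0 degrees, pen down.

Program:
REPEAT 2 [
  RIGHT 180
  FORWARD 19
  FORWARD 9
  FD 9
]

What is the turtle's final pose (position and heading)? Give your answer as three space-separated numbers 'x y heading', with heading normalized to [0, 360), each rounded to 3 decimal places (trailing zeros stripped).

Executing turtle program step by step:
Start: pos=(-8,0), heading=0, pen down
REPEAT 2 [
  -- iteration 1/2 --
  RT 180: heading 0 -> 180
  FD 19: (-8,0) -> (-27,0) [heading=180, draw]
  FD 9: (-27,0) -> (-36,0) [heading=180, draw]
  FD 9: (-36,0) -> (-45,0) [heading=180, draw]
  -- iteration 2/2 --
  RT 180: heading 180 -> 0
  FD 19: (-45,0) -> (-26,0) [heading=0, draw]
  FD 9: (-26,0) -> (-17,0) [heading=0, draw]
  FD 9: (-17,0) -> (-8,0) [heading=0, draw]
]
Final: pos=(-8,0), heading=0, 6 segment(s) drawn

Answer: -8 0 0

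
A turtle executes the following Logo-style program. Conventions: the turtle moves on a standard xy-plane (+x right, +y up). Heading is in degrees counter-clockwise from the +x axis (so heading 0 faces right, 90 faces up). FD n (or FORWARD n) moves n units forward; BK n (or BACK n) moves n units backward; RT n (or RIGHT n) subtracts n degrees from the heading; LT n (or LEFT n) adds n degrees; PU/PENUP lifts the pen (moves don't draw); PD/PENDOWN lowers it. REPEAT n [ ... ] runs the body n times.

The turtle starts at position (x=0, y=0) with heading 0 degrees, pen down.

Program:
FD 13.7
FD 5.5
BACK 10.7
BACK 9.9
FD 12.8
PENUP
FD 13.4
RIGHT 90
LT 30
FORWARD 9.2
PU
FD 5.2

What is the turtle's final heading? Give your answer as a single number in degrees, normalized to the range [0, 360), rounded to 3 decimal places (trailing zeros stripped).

Answer: 300

Derivation:
Executing turtle program step by step:
Start: pos=(0,0), heading=0, pen down
FD 13.7: (0,0) -> (13.7,0) [heading=0, draw]
FD 5.5: (13.7,0) -> (19.2,0) [heading=0, draw]
BK 10.7: (19.2,0) -> (8.5,0) [heading=0, draw]
BK 9.9: (8.5,0) -> (-1.4,0) [heading=0, draw]
FD 12.8: (-1.4,0) -> (11.4,0) [heading=0, draw]
PU: pen up
FD 13.4: (11.4,0) -> (24.8,0) [heading=0, move]
RT 90: heading 0 -> 270
LT 30: heading 270 -> 300
FD 9.2: (24.8,0) -> (29.4,-7.967) [heading=300, move]
PU: pen up
FD 5.2: (29.4,-7.967) -> (32,-12.471) [heading=300, move]
Final: pos=(32,-12.471), heading=300, 5 segment(s) drawn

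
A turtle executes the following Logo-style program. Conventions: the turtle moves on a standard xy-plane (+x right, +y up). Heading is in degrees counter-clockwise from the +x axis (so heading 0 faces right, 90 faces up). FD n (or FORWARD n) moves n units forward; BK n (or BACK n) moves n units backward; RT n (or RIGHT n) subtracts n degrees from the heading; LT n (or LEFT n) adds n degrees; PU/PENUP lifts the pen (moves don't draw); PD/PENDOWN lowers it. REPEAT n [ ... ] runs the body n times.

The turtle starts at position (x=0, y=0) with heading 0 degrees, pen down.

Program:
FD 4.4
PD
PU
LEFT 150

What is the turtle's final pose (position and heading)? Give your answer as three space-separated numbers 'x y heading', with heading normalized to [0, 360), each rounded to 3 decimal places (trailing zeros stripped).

Answer: 4.4 0 150

Derivation:
Executing turtle program step by step:
Start: pos=(0,0), heading=0, pen down
FD 4.4: (0,0) -> (4.4,0) [heading=0, draw]
PD: pen down
PU: pen up
LT 150: heading 0 -> 150
Final: pos=(4.4,0), heading=150, 1 segment(s) drawn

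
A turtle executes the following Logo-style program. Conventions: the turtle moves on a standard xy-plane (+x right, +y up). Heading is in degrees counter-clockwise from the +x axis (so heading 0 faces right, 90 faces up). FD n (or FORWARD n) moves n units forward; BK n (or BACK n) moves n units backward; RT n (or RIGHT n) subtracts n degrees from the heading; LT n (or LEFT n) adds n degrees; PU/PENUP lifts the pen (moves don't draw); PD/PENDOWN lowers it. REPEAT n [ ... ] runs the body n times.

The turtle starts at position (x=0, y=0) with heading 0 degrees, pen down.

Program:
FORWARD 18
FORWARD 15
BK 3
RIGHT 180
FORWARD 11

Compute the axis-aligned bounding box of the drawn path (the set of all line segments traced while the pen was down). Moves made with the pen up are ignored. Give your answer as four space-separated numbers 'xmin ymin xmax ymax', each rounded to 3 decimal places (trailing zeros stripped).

Answer: 0 0 33 0

Derivation:
Executing turtle program step by step:
Start: pos=(0,0), heading=0, pen down
FD 18: (0,0) -> (18,0) [heading=0, draw]
FD 15: (18,0) -> (33,0) [heading=0, draw]
BK 3: (33,0) -> (30,0) [heading=0, draw]
RT 180: heading 0 -> 180
FD 11: (30,0) -> (19,0) [heading=180, draw]
Final: pos=(19,0), heading=180, 4 segment(s) drawn

Segment endpoints: x in {0, 18, 19, 30, 33}, y in {0, 0}
xmin=0, ymin=0, xmax=33, ymax=0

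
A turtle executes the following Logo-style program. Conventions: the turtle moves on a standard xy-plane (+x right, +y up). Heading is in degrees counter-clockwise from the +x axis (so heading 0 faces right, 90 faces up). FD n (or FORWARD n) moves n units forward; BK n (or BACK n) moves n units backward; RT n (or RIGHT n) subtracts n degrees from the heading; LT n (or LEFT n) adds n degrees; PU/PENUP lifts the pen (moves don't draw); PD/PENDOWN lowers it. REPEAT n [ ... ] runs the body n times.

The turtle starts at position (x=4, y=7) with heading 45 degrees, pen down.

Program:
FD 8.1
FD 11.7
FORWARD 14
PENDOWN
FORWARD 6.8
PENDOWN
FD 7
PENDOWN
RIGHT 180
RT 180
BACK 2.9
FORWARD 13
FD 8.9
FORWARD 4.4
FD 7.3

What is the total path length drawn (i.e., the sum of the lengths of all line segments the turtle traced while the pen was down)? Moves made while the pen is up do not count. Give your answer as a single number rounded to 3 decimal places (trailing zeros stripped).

Answer: 84.1

Derivation:
Executing turtle program step by step:
Start: pos=(4,7), heading=45, pen down
FD 8.1: (4,7) -> (9.728,12.728) [heading=45, draw]
FD 11.7: (9.728,12.728) -> (18.001,21.001) [heading=45, draw]
FD 14: (18.001,21.001) -> (27.9,30.9) [heading=45, draw]
PD: pen down
FD 6.8: (27.9,30.9) -> (32.709,35.709) [heading=45, draw]
PD: pen down
FD 7: (32.709,35.709) -> (37.658,40.658) [heading=45, draw]
PD: pen down
RT 180: heading 45 -> 225
RT 180: heading 225 -> 45
BK 2.9: (37.658,40.658) -> (35.608,38.608) [heading=45, draw]
FD 13: (35.608,38.608) -> (44.8,47.8) [heading=45, draw]
FD 8.9: (44.8,47.8) -> (51.093,54.093) [heading=45, draw]
FD 4.4: (51.093,54.093) -> (54.205,57.205) [heading=45, draw]
FD 7.3: (54.205,57.205) -> (59.366,62.366) [heading=45, draw]
Final: pos=(59.366,62.366), heading=45, 10 segment(s) drawn

Segment lengths:
  seg 1: (4,7) -> (9.728,12.728), length = 8.1
  seg 2: (9.728,12.728) -> (18.001,21.001), length = 11.7
  seg 3: (18.001,21.001) -> (27.9,30.9), length = 14
  seg 4: (27.9,30.9) -> (32.709,35.709), length = 6.8
  seg 5: (32.709,35.709) -> (37.658,40.658), length = 7
  seg 6: (37.658,40.658) -> (35.608,38.608), length = 2.9
  seg 7: (35.608,38.608) -> (44.8,47.8), length = 13
  seg 8: (44.8,47.8) -> (51.093,54.093), length = 8.9
  seg 9: (51.093,54.093) -> (54.205,57.205), length = 4.4
  seg 10: (54.205,57.205) -> (59.366,62.366), length = 7.3
Total = 84.1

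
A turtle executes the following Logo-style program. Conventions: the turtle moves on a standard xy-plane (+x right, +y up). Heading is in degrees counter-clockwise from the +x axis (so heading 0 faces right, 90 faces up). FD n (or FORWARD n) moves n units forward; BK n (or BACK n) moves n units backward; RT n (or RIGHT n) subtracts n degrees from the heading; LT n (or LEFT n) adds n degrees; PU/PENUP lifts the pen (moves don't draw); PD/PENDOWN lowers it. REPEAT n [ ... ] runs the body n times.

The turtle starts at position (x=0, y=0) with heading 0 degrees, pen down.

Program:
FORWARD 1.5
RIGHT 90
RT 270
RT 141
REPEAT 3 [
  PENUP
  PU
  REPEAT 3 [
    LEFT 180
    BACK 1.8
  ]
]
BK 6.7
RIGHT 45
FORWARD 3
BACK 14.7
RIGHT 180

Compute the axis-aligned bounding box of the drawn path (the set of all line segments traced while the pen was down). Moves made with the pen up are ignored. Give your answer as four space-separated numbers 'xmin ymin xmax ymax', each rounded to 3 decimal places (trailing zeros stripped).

Executing turtle program step by step:
Start: pos=(0,0), heading=0, pen down
FD 1.5: (0,0) -> (1.5,0) [heading=0, draw]
RT 90: heading 0 -> 270
RT 270: heading 270 -> 0
RT 141: heading 0 -> 219
REPEAT 3 [
  -- iteration 1/3 --
  PU: pen up
  PU: pen up
  REPEAT 3 [
    -- iteration 1/3 --
    LT 180: heading 219 -> 39
    BK 1.8: (1.5,0) -> (0.101,-1.133) [heading=39, move]
    -- iteration 2/3 --
    LT 180: heading 39 -> 219
    BK 1.8: (0.101,-1.133) -> (1.5,0) [heading=219, move]
    -- iteration 3/3 --
    LT 180: heading 219 -> 39
    BK 1.8: (1.5,0) -> (0.101,-1.133) [heading=39, move]
  ]
  -- iteration 2/3 --
  PU: pen up
  PU: pen up
  REPEAT 3 [
    -- iteration 1/3 --
    LT 180: heading 39 -> 219
    BK 1.8: (0.101,-1.133) -> (1.5,0) [heading=219, move]
    -- iteration 2/3 --
    LT 180: heading 219 -> 39
    BK 1.8: (1.5,0) -> (0.101,-1.133) [heading=39, move]
    -- iteration 3/3 --
    LT 180: heading 39 -> 219
    BK 1.8: (0.101,-1.133) -> (1.5,0) [heading=219, move]
  ]
  -- iteration 3/3 --
  PU: pen up
  PU: pen up
  REPEAT 3 [
    -- iteration 1/3 --
    LT 180: heading 219 -> 39
    BK 1.8: (1.5,0) -> (0.101,-1.133) [heading=39, move]
    -- iteration 2/3 --
    LT 180: heading 39 -> 219
    BK 1.8: (0.101,-1.133) -> (1.5,0) [heading=219, move]
    -- iteration 3/3 --
    LT 180: heading 219 -> 39
    BK 1.8: (1.5,0) -> (0.101,-1.133) [heading=39, move]
  ]
]
BK 6.7: (0.101,-1.133) -> (-5.106,-5.349) [heading=39, move]
RT 45: heading 39 -> 354
FD 3: (-5.106,-5.349) -> (-2.122,-5.663) [heading=354, move]
BK 14.7: (-2.122,-5.663) -> (-16.742,-4.126) [heading=354, move]
RT 180: heading 354 -> 174
Final: pos=(-16.742,-4.126), heading=174, 1 segment(s) drawn

Segment endpoints: x in {0, 1.5}, y in {0}
xmin=0, ymin=0, xmax=1.5, ymax=0

Answer: 0 0 1.5 0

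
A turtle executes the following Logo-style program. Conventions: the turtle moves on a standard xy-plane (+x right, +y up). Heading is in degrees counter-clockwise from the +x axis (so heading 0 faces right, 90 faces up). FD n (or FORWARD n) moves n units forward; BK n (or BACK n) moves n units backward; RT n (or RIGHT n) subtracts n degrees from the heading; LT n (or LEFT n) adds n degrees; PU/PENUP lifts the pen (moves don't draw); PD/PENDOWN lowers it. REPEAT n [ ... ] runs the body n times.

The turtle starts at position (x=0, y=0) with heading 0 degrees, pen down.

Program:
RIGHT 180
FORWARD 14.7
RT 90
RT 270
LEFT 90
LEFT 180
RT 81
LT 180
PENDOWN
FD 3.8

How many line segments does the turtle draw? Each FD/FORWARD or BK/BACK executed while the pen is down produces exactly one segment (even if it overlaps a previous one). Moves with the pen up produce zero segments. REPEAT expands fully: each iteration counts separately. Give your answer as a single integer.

Answer: 2

Derivation:
Executing turtle program step by step:
Start: pos=(0,0), heading=0, pen down
RT 180: heading 0 -> 180
FD 14.7: (0,0) -> (-14.7,0) [heading=180, draw]
RT 90: heading 180 -> 90
RT 270: heading 90 -> 180
LT 90: heading 180 -> 270
LT 180: heading 270 -> 90
RT 81: heading 90 -> 9
LT 180: heading 9 -> 189
PD: pen down
FD 3.8: (-14.7,0) -> (-18.453,-0.594) [heading=189, draw]
Final: pos=(-18.453,-0.594), heading=189, 2 segment(s) drawn
Segments drawn: 2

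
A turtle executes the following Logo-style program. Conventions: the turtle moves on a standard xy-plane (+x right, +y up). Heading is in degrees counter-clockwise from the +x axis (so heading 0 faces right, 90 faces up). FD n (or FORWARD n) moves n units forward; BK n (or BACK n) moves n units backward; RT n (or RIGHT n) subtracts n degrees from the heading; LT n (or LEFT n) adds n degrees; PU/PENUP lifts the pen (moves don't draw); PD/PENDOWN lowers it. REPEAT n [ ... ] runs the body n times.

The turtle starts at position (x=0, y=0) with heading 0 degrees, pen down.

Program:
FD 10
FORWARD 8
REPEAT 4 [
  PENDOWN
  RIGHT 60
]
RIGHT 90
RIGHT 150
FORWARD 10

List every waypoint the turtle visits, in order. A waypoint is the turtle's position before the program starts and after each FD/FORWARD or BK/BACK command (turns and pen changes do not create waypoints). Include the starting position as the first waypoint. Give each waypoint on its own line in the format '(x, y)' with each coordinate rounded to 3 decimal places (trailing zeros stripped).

Executing turtle program step by step:
Start: pos=(0,0), heading=0, pen down
FD 10: (0,0) -> (10,0) [heading=0, draw]
FD 8: (10,0) -> (18,0) [heading=0, draw]
REPEAT 4 [
  -- iteration 1/4 --
  PD: pen down
  RT 60: heading 0 -> 300
  -- iteration 2/4 --
  PD: pen down
  RT 60: heading 300 -> 240
  -- iteration 3/4 --
  PD: pen down
  RT 60: heading 240 -> 180
  -- iteration 4/4 --
  PD: pen down
  RT 60: heading 180 -> 120
]
RT 90: heading 120 -> 30
RT 150: heading 30 -> 240
FD 10: (18,0) -> (13,-8.66) [heading=240, draw]
Final: pos=(13,-8.66), heading=240, 3 segment(s) drawn
Waypoints (4 total):
(0, 0)
(10, 0)
(18, 0)
(13, -8.66)

Answer: (0, 0)
(10, 0)
(18, 0)
(13, -8.66)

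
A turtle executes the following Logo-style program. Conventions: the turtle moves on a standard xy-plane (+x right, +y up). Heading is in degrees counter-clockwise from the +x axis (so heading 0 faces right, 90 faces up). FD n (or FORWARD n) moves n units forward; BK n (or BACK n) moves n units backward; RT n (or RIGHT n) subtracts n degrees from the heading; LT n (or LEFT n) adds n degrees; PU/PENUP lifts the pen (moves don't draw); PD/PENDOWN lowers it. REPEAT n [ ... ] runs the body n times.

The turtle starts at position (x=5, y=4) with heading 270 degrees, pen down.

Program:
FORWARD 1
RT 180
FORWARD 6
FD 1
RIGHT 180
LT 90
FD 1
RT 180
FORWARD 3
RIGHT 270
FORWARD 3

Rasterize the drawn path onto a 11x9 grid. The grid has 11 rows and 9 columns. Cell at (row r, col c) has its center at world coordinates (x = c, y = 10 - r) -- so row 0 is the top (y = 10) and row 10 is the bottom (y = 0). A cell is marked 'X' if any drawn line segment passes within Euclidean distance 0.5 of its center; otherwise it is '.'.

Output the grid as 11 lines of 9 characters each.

Answer: ...XXXX..
...X.X...
...X.X...
...X.X...
.....X...
.....X...
.....X...
.....X...
.........
.........
.........

Derivation:
Segment 0: (5,4) -> (5,3)
Segment 1: (5,3) -> (5,9)
Segment 2: (5,9) -> (5,10)
Segment 3: (5,10) -> (6,10)
Segment 4: (6,10) -> (3,10)
Segment 5: (3,10) -> (3,7)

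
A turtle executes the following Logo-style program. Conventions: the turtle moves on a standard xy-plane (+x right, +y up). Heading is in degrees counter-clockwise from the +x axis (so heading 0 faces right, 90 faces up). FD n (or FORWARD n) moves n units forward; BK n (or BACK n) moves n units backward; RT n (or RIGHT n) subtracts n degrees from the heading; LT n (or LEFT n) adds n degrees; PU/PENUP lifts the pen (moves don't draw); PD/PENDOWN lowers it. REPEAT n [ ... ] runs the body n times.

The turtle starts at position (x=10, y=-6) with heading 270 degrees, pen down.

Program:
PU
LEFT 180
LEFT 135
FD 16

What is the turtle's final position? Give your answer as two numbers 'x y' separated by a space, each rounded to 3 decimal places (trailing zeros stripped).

Executing turtle program step by step:
Start: pos=(10,-6), heading=270, pen down
PU: pen up
LT 180: heading 270 -> 90
LT 135: heading 90 -> 225
FD 16: (10,-6) -> (-1.314,-17.314) [heading=225, move]
Final: pos=(-1.314,-17.314), heading=225, 0 segment(s) drawn

Answer: -1.314 -17.314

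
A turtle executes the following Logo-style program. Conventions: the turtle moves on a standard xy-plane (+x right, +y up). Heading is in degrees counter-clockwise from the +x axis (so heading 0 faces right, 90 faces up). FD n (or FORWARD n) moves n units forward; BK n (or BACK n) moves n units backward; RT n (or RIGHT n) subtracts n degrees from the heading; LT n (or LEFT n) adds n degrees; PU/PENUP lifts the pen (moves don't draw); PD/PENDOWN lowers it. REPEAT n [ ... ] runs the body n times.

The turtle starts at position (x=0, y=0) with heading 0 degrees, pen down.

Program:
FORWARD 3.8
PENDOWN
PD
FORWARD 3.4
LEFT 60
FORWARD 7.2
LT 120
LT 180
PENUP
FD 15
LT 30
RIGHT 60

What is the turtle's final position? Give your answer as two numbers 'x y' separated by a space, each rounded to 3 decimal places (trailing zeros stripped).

Executing turtle program step by step:
Start: pos=(0,0), heading=0, pen down
FD 3.8: (0,0) -> (3.8,0) [heading=0, draw]
PD: pen down
PD: pen down
FD 3.4: (3.8,0) -> (7.2,0) [heading=0, draw]
LT 60: heading 0 -> 60
FD 7.2: (7.2,0) -> (10.8,6.235) [heading=60, draw]
LT 120: heading 60 -> 180
LT 180: heading 180 -> 0
PU: pen up
FD 15: (10.8,6.235) -> (25.8,6.235) [heading=0, move]
LT 30: heading 0 -> 30
RT 60: heading 30 -> 330
Final: pos=(25.8,6.235), heading=330, 3 segment(s) drawn

Answer: 25.8 6.235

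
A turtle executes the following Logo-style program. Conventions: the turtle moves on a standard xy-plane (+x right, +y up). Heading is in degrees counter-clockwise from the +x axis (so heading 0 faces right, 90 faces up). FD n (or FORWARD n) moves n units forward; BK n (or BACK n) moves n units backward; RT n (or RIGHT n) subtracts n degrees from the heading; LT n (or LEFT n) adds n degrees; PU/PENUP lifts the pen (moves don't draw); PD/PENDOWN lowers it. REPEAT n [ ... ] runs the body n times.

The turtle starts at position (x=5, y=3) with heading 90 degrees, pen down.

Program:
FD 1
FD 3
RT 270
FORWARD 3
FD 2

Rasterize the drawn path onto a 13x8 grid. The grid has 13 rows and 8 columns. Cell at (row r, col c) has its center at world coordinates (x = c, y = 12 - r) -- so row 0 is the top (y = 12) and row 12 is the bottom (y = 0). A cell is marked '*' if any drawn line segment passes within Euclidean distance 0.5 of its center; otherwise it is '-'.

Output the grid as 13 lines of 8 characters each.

Segment 0: (5,3) -> (5,4)
Segment 1: (5,4) -> (5,7)
Segment 2: (5,7) -> (2,7)
Segment 3: (2,7) -> (0,7)

Answer: --------
--------
--------
--------
--------
******--
-----*--
-----*--
-----*--
-----*--
--------
--------
--------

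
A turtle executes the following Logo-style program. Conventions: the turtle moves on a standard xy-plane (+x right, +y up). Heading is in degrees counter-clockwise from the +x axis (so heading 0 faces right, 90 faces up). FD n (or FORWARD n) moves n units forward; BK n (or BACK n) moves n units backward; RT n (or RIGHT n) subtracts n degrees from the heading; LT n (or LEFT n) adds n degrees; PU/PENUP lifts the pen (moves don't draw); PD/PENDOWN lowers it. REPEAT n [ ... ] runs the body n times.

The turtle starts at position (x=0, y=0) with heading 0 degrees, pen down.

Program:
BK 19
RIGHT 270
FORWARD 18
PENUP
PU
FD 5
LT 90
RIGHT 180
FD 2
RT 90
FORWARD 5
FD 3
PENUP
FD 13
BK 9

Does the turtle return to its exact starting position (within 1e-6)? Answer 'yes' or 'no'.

Answer: no

Derivation:
Executing turtle program step by step:
Start: pos=(0,0), heading=0, pen down
BK 19: (0,0) -> (-19,0) [heading=0, draw]
RT 270: heading 0 -> 90
FD 18: (-19,0) -> (-19,18) [heading=90, draw]
PU: pen up
PU: pen up
FD 5: (-19,18) -> (-19,23) [heading=90, move]
LT 90: heading 90 -> 180
RT 180: heading 180 -> 0
FD 2: (-19,23) -> (-17,23) [heading=0, move]
RT 90: heading 0 -> 270
FD 5: (-17,23) -> (-17,18) [heading=270, move]
FD 3: (-17,18) -> (-17,15) [heading=270, move]
PU: pen up
FD 13: (-17,15) -> (-17,2) [heading=270, move]
BK 9: (-17,2) -> (-17,11) [heading=270, move]
Final: pos=(-17,11), heading=270, 2 segment(s) drawn

Start position: (0, 0)
Final position: (-17, 11)
Distance = 20.248; >= 1e-6 -> NOT closed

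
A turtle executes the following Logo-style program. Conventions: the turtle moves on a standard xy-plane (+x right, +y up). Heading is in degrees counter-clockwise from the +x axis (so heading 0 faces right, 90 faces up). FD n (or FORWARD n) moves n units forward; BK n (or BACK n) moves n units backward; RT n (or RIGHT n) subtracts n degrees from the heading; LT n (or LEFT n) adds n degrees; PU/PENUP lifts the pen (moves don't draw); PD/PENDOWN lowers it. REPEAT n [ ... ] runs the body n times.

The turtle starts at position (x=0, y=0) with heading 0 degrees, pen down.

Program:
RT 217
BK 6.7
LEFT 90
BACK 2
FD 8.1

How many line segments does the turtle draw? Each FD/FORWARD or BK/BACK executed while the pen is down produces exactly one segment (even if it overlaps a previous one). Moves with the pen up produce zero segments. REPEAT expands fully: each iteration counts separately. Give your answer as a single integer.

Answer: 3

Derivation:
Executing turtle program step by step:
Start: pos=(0,0), heading=0, pen down
RT 217: heading 0 -> 143
BK 6.7: (0,0) -> (5.351,-4.032) [heading=143, draw]
LT 90: heading 143 -> 233
BK 2: (5.351,-4.032) -> (6.554,-2.435) [heading=233, draw]
FD 8.1: (6.554,-2.435) -> (1.68,-8.904) [heading=233, draw]
Final: pos=(1.68,-8.904), heading=233, 3 segment(s) drawn
Segments drawn: 3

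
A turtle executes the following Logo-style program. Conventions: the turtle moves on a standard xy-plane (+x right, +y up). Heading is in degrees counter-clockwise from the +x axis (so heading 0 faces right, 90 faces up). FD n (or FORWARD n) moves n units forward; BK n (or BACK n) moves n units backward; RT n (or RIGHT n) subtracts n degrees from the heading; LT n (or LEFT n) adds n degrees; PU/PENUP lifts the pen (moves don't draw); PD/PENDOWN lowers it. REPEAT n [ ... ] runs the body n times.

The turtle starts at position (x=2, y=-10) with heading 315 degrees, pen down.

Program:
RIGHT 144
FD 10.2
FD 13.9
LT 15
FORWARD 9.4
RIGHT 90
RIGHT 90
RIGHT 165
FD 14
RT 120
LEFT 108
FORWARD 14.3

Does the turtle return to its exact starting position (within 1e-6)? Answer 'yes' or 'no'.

Executing turtle program step by step:
Start: pos=(2,-10), heading=315, pen down
RT 144: heading 315 -> 171
FD 10.2: (2,-10) -> (-8.074,-8.404) [heading=171, draw]
FD 13.9: (-8.074,-8.404) -> (-21.803,-6.23) [heading=171, draw]
LT 15: heading 171 -> 186
FD 9.4: (-21.803,-6.23) -> (-31.152,-7.212) [heading=186, draw]
RT 90: heading 186 -> 96
RT 90: heading 96 -> 6
RT 165: heading 6 -> 201
FD 14: (-31.152,-7.212) -> (-44.222,-12.23) [heading=201, draw]
RT 120: heading 201 -> 81
LT 108: heading 81 -> 189
FD 14.3: (-44.222,-12.23) -> (-58.346,-14.467) [heading=189, draw]
Final: pos=(-58.346,-14.467), heading=189, 5 segment(s) drawn

Start position: (2, -10)
Final position: (-58.346, -14.467)
Distance = 60.511; >= 1e-6 -> NOT closed

Answer: no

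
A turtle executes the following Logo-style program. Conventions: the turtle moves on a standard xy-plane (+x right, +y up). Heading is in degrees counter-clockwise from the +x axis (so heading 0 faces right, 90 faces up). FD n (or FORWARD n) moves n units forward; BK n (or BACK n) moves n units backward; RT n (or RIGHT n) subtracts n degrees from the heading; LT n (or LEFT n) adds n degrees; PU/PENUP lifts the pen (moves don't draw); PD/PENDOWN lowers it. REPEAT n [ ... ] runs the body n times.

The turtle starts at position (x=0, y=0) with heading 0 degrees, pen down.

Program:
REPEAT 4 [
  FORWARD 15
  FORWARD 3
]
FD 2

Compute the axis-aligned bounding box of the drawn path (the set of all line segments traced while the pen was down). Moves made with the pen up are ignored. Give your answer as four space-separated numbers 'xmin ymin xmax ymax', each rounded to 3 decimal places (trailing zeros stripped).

Executing turtle program step by step:
Start: pos=(0,0), heading=0, pen down
REPEAT 4 [
  -- iteration 1/4 --
  FD 15: (0,0) -> (15,0) [heading=0, draw]
  FD 3: (15,0) -> (18,0) [heading=0, draw]
  -- iteration 2/4 --
  FD 15: (18,0) -> (33,0) [heading=0, draw]
  FD 3: (33,0) -> (36,0) [heading=0, draw]
  -- iteration 3/4 --
  FD 15: (36,0) -> (51,0) [heading=0, draw]
  FD 3: (51,0) -> (54,0) [heading=0, draw]
  -- iteration 4/4 --
  FD 15: (54,0) -> (69,0) [heading=0, draw]
  FD 3: (69,0) -> (72,0) [heading=0, draw]
]
FD 2: (72,0) -> (74,0) [heading=0, draw]
Final: pos=(74,0), heading=0, 9 segment(s) drawn

Segment endpoints: x in {0, 15, 18, 33, 36, 51, 54, 69, 72, 74}, y in {0}
xmin=0, ymin=0, xmax=74, ymax=0

Answer: 0 0 74 0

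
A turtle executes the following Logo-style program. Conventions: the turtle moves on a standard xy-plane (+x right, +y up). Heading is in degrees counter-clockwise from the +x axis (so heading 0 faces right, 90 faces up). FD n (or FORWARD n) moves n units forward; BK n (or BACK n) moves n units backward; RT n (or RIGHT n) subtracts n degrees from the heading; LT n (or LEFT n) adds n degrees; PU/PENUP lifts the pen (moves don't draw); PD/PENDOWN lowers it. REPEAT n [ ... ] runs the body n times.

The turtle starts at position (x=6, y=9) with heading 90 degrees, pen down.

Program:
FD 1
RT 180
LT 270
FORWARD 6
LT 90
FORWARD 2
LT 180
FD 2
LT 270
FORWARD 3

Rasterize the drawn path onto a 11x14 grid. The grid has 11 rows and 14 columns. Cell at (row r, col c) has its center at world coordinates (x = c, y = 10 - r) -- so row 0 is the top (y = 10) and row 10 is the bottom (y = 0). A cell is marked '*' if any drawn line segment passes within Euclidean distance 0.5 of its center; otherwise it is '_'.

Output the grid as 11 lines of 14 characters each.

Answer: *******_______
*_____*_______
*_____________
______________
______________
______________
______________
______________
______________
______________
______________

Derivation:
Segment 0: (6,9) -> (6,10)
Segment 1: (6,10) -> (0,10)
Segment 2: (0,10) -> (-0,8)
Segment 3: (-0,8) -> (0,10)
Segment 4: (0,10) -> (3,10)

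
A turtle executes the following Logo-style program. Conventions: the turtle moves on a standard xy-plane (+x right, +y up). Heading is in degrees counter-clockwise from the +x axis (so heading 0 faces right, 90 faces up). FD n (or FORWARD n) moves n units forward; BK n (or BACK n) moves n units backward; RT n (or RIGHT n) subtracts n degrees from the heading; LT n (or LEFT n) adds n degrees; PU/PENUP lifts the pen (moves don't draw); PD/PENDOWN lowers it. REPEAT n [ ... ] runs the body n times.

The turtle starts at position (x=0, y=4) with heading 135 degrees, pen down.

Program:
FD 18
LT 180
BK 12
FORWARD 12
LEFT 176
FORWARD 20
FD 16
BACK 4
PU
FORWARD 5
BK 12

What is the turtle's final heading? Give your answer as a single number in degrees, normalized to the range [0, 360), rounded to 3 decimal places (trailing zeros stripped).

Answer: 131

Derivation:
Executing turtle program step by step:
Start: pos=(0,4), heading=135, pen down
FD 18: (0,4) -> (-12.728,16.728) [heading=135, draw]
LT 180: heading 135 -> 315
BK 12: (-12.728,16.728) -> (-21.213,25.213) [heading=315, draw]
FD 12: (-21.213,25.213) -> (-12.728,16.728) [heading=315, draw]
LT 176: heading 315 -> 131
FD 20: (-12.728,16.728) -> (-25.849,31.822) [heading=131, draw]
FD 16: (-25.849,31.822) -> (-36.346,43.897) [heading=131, draw]
BK 4: (-36.346,43.897) -> (-33.722,40.879) [heading=131, draw]
PU: pen up
FD 5: (-33.722,40.879) -> (-37.002,44.652) [heading=131, move]
BK 12: (-37.002,44.652) -> (-29.129,35.596) [heading=131, move]
Final: pos=(-29.129,35.596), heading=131, 6 segment(s) drawn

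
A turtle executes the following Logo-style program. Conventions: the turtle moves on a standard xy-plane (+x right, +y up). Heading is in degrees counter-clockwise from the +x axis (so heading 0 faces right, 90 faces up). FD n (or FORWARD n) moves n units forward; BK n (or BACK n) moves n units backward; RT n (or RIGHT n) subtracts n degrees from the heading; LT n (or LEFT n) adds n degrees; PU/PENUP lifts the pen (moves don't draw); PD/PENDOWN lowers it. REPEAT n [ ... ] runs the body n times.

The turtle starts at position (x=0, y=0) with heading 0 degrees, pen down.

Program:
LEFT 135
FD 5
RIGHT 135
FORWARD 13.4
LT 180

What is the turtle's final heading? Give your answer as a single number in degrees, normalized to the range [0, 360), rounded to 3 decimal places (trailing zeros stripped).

Answer: 180

Derivation:
Executing turtle program step by step:
Start: pos=(0,0), heading=0, pen down
LT 135: heading 0 -> 135
FD 5: (0,0) -> (-3.536,3.536) [heading=135, draw]
RT 135: heading 135 -> 0
FD 13.4: (-3.536,3.536) -> (9.864,3.536) [heading=0, draw]
LT 180: heading 0 -> 180
Final: pos=(9.864,3.536), heading=180, 2 segment(s) drawn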